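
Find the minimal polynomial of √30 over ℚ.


√30 satisfies x² - 30 = 0, irreducible over ℚ since 30 is squarefree

Minimal polynomial: x² - 30


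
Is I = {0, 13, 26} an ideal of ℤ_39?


Check ideal conditions for I = {0, 13, 26} in ℤ_39:
(1) I is an additive subgroup? Yes
(2) For r ∈ ℤ_39 and a ∈ I: r·a ∈ I? Yes

Yes, I is an ideal of ℤ_39


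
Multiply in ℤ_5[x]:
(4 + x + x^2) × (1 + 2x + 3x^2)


Expand and collect like terms; reduce coefficients mod 5:
x^0: 4·1 = 4 ≡ 4 (mod 5)
x^1: 4·2 + 1·1 = 9 ≡ 4 (mod 5)
x^2: 4·3 + 1·2 + 1·1 = 15 ≡ 0 (mod 5)
x^3: 1·3 + 1·2 = 5 ≡ 0 (mod 5)
x^4: 1·3 = 3 ≡ 3 (mod 5)
Result: 4 + 4x + 3x^4

f · g = 4 + 4x + 3x^4


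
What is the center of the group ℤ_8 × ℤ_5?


Z(G) = {g ∈ G | gx = xg for all x ∈ G}
Direct product of abelian groups is abelian, so Z(G) = G

Z(ℤ_8 × ℤ_5) = ℤ_8 × ℤ_5


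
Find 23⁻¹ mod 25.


Use the extended Euclidean algorithm to write 1 = 23·s + 25·t; then s mod 25 is the inverse.
Euclidean algorithm:
  23 = 0·25 + 23
  25 = 1·23 + 2
  23 = 11·2 + 1
  2 = 2·1 + 0
gcd(23,25) = 1
Back-substitution gives: 23·(12) + 25·(-11) = 1
So 23⁻¹ ≡ 12 ≡ 12 (mod 25)
Check: 23 × 12 = 276 ≡ 1 (mod 25) ✓

23⁻¹ ≡ 12 (mod 25)


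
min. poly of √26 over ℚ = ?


√26 satisfies x² - 26 = 0, irreducible over ℚ since 26 is squarefree

Minimal polynomial: x² - 26


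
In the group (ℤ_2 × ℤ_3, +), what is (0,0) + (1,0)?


Operation: componentwise addition mod (2, 3)
(0,0) + (1,0) = ((a₁+b₁) mod 2, (a₂+b₂) mod 3) with a = (0,0), b = (1,0)

(0,0) + (1,0) = (1,0)


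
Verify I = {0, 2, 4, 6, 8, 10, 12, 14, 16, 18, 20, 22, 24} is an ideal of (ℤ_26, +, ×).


Check ideal conditions for I = {0, 2, 4, 6, 8, 10, 12, 14, 16, 18, 20, 22, 24} in ℤ_26:
(1) I is an additive subgroup? Yes
(2) For r ∈ ℤ_26 and a ∈ I: r·a ∈ I? Yes

Yes, I is an ideal of ℤ_26


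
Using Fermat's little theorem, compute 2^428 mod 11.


Fermat's little theorem: if p is prime and gcd(a,p)=1, then a^(p-1) ≡ 1 (mod p)
p = 11 is prime, gcd(2,11) = 1
Reduce exponent: 428 mod 10 = 8
So 2^428 ≡ 2^8 (mod 11)
2^8 mod 11 = 3

2^428 ≡ 3 (mod 11)


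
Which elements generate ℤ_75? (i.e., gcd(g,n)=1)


g generates ℤ_n iff gcd(g,n) = 1
Prime factors of 75: 3, 5
Generators are g ∈ {1,...,74} not divisible by any of these primes.
Generators: {1, 2, 4, 7, 8, 11, 13, 14, 16, 17, 19, 22, 23, 26, 28, 29, 31, 32, 34, 37, 38, 41, 43, 44, 46, 47, 49, 52, 53, 56, 58, 59, 61, 62, 64, 67, 68, 71, 73, 74}
Number of generators = φ(75) = 40

Generators of ℤ_75 = {1, 2, 4, 7, 8, 11, 13, 14, 16, 17, 19, 22, 23, 26, 28, 29, 31, 32, 34, 37, 38, 41, 43, 44, 46, 47, 49, 52, 53, 56, 58, 59, 61, 62, 64, 67, 68, 71, 73, 74}


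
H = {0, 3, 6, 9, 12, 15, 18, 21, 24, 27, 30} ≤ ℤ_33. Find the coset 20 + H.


20 + H = {20 + h (mod 33) : h ∈ H}
20+0=20, 20+3=23, 20+6=26, 20+9=29, 20+12=32, 20+15=2, 20+18=5, 20+21=8, 20+24=11, 20+27=14, 20+30=17
20 + H = {2, 5, 8, 11, 14, 17, 20, 23, 26, 29, 32} = 2 + H

20 + H = {2, 5, 8, 11, 14, 17, 20, 23, 26, 29, 32}


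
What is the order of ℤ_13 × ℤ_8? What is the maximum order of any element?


|ℤ_13 × ℤ_8| = 13 × 8 = 104
Max element order = lcm(13,8) = 104
Cyclic? Yes (gcd=1)

|ℤ_13×ℤ_8| = 104, max element order = 104


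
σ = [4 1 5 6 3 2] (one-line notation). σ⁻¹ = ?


To find σ⁻¹, swap domain and range:
σ(1) = 4 → σ⁻¹(4) = 1
σ(2) = 1 → σ⁻¹(1) = 2
σ(3) = 5 → σ⁻¹(5) = 3
σ(4) = 6 → σ⁻¹(6) = 4
σ(5) = 3 → σ⁻¹(3) = 5
σ(6) = 2 → σ⁻¹(2) = 6

σ⁻¹ = [2 6 5 1 3 4]


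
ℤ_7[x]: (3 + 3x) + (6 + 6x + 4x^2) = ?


Add coefficients mod 7:
x^0: 3 + 6 = 2 (mod 7)
x^1: 3 + 6 = 2 (mod 7)
x^2: 0 + 4 = 4 (mod 7)
Result: 2 + 2x + 4x^2

f + g = 2 + 2x + 4x^2


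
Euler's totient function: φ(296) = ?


Factor n: 296 = 2^3 × 37
φ(n) = n · ∏(1 - 1/p) over distinct primes p | n
φ(296) = 296 · (1 - 1/2) · (1 - 1/37) = 144

φ(296) = 144


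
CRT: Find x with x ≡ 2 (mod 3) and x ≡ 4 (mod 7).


m₁ = 3, m₂ = 7, gcd = 1, so CRT applies. M = m₁·m₂ = 21
Let M₁ = M/m₁ = 7, M₂ = M/m₂ = 3
Find y₁ ≡ M₁⁻¹ (mod m₁): 7⁻¹ ≡ 1 (mod 3)
Find y₂ ≡ M₂⁻¹ (mod m₂): 3⁻¹ ≡ 5 (mod 7)
x = a₁·M₁·y₁ + a₂·M₂·y₂ = 2·7·1 + 4·3·5 = 74
Reduce mod 21: x ≡ 11
Check: 11 mod 3 = 2 ✓, 11 mod 7 = 4 ✓

x ≡ 11 (mod 21)


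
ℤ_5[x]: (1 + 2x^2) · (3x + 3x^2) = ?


Expand and collect like terms; reduce coefficients mod 5:
x^0: 1·0 = 0 ≡ 0 (mod 5)
x^1: 1·3 + 0·0 = 3 ≡ 3 (mod 5)
x^2: 1·3 + 0·3 + 2·0 = 3 ≡ 3 (mod 5)
x^3: 0·3 + 2·3 = 6 ≡ 1 (mod 5)
x^4: 2·3 = 6 ≡ 1 (mod 5)
Result: 3x + 3x^2 + x^3 + x^4

f · g = 3x + 3x^2 + x^3 + x^4


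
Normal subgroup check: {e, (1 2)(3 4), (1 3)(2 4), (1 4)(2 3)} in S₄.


H = {e, (1 2)(3 4), (1 3)(2 4), (1 4)(2 3)} in S₄
This is the Klein four-group V₄; it is normal in S₄ (it is a union of conjugacy classes)

Yes, normal subgroup


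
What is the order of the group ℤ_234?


ℤ_n has n elements.

|ℤ_234| = 234


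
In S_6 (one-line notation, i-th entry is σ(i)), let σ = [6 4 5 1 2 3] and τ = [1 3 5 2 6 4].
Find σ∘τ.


σ∘τ: apply τ first, then σ
1 →τ 1 →σ 6
2 →τ 3 →σ 5
3 →τ 5 →σ 2
4 →τ 2 →σ 4
5 →τ 6 →σ 3
6 →τ 4 →σ 1

σ∘τ = [6 5 2 4 3 1]


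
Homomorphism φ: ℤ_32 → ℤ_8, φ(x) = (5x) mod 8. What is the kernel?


Kernel = preimage of identity
ker(φ) = {x ∈ ℤ_32 : 5x ≡ 0 (mod 8)}. Since 8 | 32, φ is well-defined. The kernel is the cyclic subgroup ⟨8⟩ of ℤ_32 (order 4), i.e. {0, 8, 16, 24}

ker(φ) = {0, 8, 16, 24}


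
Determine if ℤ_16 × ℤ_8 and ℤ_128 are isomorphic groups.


Comparing ℤ_16 × ℤ_8 and ℤ_128:
gcd(16,8) = 8 ≠ 1. Max element order in ℤ_16×ℤ_8 is lcm(16,8) = 16 < 128, so it has no element of order 128

No, ℤ_16 × ℤ_8 ≇ ℤ_128


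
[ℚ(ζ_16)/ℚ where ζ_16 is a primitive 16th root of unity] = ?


[ℚ(ζ_n):ℚ] = deg Φ_n(x) = φ(n). Here φ(16) = 8

[ℚ(ζ_16)/ℚ where ζ_16 is a primitive 16th root of unity] = 8


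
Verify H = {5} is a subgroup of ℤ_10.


Subgroup test for H = {5} in (ℤ_10, +):
(1) 0 ∈ H? No
(2) Closure: for all a,b ∈ H, (a+b) mod 10 ∈ H? No  [counterexample: 5 + 5 = 0 ∉ H]
(3) Inverses: for all a ∈ H, -a mod 10 ∈ H? Yes

No, H is not a subgroup of ℤ_10


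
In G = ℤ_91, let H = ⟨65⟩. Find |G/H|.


|⟨65⟩| = n / gcd(65, 91) = 91 / 13 = 7
H is normal (ℤ_91 is abelian).
|G/H| = |G| / |H| = 91 / 7 = 13

|G/H| = 13


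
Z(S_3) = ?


Z(G) = {g ∈ G | gx = xg for all x ∈ G}
S_n is non-abelian for n ≥ 3; Z(S_3) is trivial

Z(S_3) = {e}


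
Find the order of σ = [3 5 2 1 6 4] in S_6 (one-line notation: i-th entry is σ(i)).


Cycle decomposition: (1 3 2 5 6 4)
Cycle lengths: 6
Order = lcm(6) = 6

ord(σ) = 6


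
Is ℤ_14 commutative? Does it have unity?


ℤ_14 is a commutative ring with unity 1; 14 = 2×7 is composite, so 2·7 ≡ 0 gives zero divisors (not an integral domain)
Commutative: Yes
Integral domain: No
Has unity: Yes

ℤ_14: Commutative=Yes, Unity=Yes


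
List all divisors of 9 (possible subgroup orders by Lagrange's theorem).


Lagrange's theorem: |H| divides |G|
|G| = 9
Divisors of 9: 1, 3, 9

Possible subgroup orders: {1, 3, 9}


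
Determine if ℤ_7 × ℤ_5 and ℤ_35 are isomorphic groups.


Comparing ℤ_7 × ℤ_5 and ℤ_35:
gcd(7,5) = 1, so ℤ_7 × ℤ_5 ≅ ℤ_35 (CRT)

Yes, ℤ_7 × ℤ_5 ≅ ℤ_35


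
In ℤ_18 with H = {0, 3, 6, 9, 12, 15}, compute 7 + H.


7 + H = {7 + h (mod 18) : h ∈ H}
7+0=7, 7+3=10, 7+6=13, 7+9=16, 7+12=1, 7+15=4
7 + H = {1, 4, 7, 10, 13, 16} = 1 + H

7 + H = {1, 4, 7, 10, 13, 16}


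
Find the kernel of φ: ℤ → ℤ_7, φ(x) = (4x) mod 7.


Kernel = preimage of identity
ker(φ) = {x ∈ ℤ : 4x ≡ 0 (mod 7)}. gcd(4,7) = 1, so 4x ≡ 0 (mod 7) ⟺ x ≡ 0 (mod 7/1 = 7). Hence ker(φ) = 7ℤ

ker(φ) = 7ℤ


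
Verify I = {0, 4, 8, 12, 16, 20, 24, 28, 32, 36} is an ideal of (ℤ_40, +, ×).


Check ideal conditions for I = {0, 4, 8, 12, 16, 20, 24, 28, 32, 36} in ℤ_40:
(1) I is an additive subgroup? Yes
(2) For r ∈ ℤ_40 and a ∈ I: r·a ∈ I? Yes

Yes, I is an ideal of ℤ_40


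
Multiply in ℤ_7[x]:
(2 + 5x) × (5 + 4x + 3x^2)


Expand and collect like terms; reduce coefficients mod 7:
x^0: 2·5 = 10 ≡ 3 (mod 7)
x^1: 2·4 + 5·5 = 33 ≡ 5 (mod 7)
x^2: 2·3 + 5·4 = 26 ≡ 5 (mod 7)
x^3: 5·3 = 15 ≡ 1 (mod 7)
Result: 3 + 5x + 5x^2 + x^3

f · g = 3 + 5x + 5x^2 + x^3


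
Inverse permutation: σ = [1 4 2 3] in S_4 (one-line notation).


To find σ⁻¹, swap domain and range:
σ(1) = 1 → σ⁻¹(1) = 1
σ(2) = 4 → σ⁻¹(4) = 2
σ(3) = 2 → σ⁻¹(2) = 3
σ(4) = 3 → σ⁻¹(3) = 4

σ⁻¹ = [1 3 4 2]


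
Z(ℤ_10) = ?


Z(G) = {g ∈ G | gx = xg for all x ∈ G}
ℤ_10 is abelian, so Z(G) = G

Z(ℤ_10) = ℤ_10


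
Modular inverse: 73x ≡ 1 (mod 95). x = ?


Use the extended Euclidean algorithm to write 1 = 73·s + 95·t; then s mod 95 is the inverse.
Euclidean algorithm:
  73 = 0·95 + 73
  95 = 1·73 + 22
  73 = 3·22 + 7
  22 = 3·7 + 1
  7 = 7·1 + 0
gcd(73,95) = 1
Back-substitution gives: 73·(-13) + 95·(10) = 1
So 73⁻¹ ≡ -13 ≡ 82 (mod 95)
Check: 73 × 82 = 5986 ≡ 1 (mod 95) ✓

73⁻¹ ≡ 82 (mod 95)


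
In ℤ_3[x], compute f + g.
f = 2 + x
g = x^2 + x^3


Add coefficients mod 3:
x^0: 2 + 0 = 2 (mod 3)
x^1: 1 + 0 = 1 (mod 3)
x^2: 0 + 1 = 1 (mod 3)
x^3: 0 + 1 = 1 (mod 3)
Result: 2 + x + x^2 + x^3

f + g = 2 + x + x^2 + x^3


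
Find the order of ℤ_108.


ℤ_n has n elements.

|ℤ_108| = 108


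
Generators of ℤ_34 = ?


g generates ℤ_n iff gcd(g,n) = 1
Prime factors of 34: 2, 17
Generators are g ∈ {1,...,33} not divisible by any of these primes.
Generators: {1, 3, 5, 7, 9, 11, 13, 15, 19, 21, 23, 25, 27, 29, 31, 33}
Number of generators = φ(34) = 16

Generators of ℤ_34 = {1, 3, 5, 7, 9, 11, 13, 15, 19, 21, 23, 25, 27, 29, 31, 33}


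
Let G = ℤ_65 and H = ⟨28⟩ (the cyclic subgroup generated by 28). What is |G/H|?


|⟨28⟩| = n / gcd(28, 65) = 65 / 1 = 65
H is normal (ℤ_65 is abelian).
|G/H| = |G| / |H| = 65 / 65 = 1

|G/H| = 1


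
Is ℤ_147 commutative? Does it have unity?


ℤ_147 is a commutative ring with unity 1; 147 = 3×49 is composite, so 3·49 ≡ 0 gives zero divisors (not an integral domain)
Commutative: Yes
Integral domain: No
Has unity: Yes

ℤ_147: Commutative=Yes, Unity=Yes


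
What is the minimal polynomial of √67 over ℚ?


√67 satisfies x² - 67 = 0, irreducible over ℚ since 67 is squarefree

Minimal polynomial: x² - 67


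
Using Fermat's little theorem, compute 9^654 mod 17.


Fermat's little theorem: if p is prime and gcd(a,p)=1, then a^(p-1) ≡ 1 (mod p)
p = 17 is prime, gcd(9,17) = 1
Reduce exponent: 654 mod 16 = 14
So 9^654 ≡ 9^14 (mod 17)
9^14 mod 17 = 4

9^654 ≡ 4 (mod 17)


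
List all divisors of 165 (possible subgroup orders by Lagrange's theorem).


Lagrange's theorem: |H| divides |G|
|G| = 165
Divisors of 165: 1, 3, 5, 11, 15, 33, 55, 165

Possible subgroup orders: {1, 3, 5, 11, 15, 33, 55, 165}


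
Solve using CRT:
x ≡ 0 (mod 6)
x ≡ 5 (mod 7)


m₁ = 6, m₂ = 7, gcd = 1, so CRT applies. M = m₁·m₂ = 42
Let M₁ = M/m₁ = 7, M₂ = M/m₂ = 6
Find y₁ ≡ M₁⁻¹ (mod m₁): 7⁻¹ ≡ 1 (mod 6)
Find y₂ ≡ M₂⁻¹ (mod m₂): 6⁻¹ ≡ 6 (mod 7)
x = a₁·M₁·y₁ + a₂·M₂·y₂ = 0·7·1 + 5·6·6 = 180
Reduce mod 42: x ≡ 12
Check: 12 mod 6 = 0 ✓, 12 mod 7 = 5 ✓

x ≡ 12 (mod 42)


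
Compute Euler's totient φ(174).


Factor n: 174 = 2 × 3 × 29
φ(n) = n · ∏(1 - 1/p) over distinct primes p | n
φ(174) = 174 · (1 - 1/2) · (1 - 1/3) · (1 - 1/29) = 56

φ(174) = 56


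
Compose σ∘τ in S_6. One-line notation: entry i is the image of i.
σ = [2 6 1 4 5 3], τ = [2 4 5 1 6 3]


σ∘τ: apply τ first, then σ
1 →τ 2 →σ 6
2 →τ 4 →σ 4
3 →τ 5 →σ 5
4 →τ 1 →σ 2
5 →τ 6 →σ 3
6 →τ 3 →σ 1

σ∘τ = [6 4 5 2 3 1]


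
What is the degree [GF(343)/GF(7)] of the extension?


GF(343) = GF(7^3), so the extension degree is 3

[GF(343)/GF(7)] = 3


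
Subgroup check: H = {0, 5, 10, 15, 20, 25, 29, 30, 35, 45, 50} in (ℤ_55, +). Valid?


Subgroup test for H = {0, 5, 10, 15, 20, 25, 29, 30, 35, 45, 50} in (ℤ_55, +):
(1) 0 ∈ H? Yes
(2) Closure: for all a,b ∈ H, (a+b) mod 55 ∈ H? No  [counterexample: 5 + 29 = 34 ∉ H]
(3) Inverses: for all a ∈ H, -a mod 55 ∈ H? No

No, H is not a subgroup of ℤ_55


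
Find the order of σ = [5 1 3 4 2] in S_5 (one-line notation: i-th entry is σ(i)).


Cycle decomposition: (1 5 2)
Cycle lengths: 3
Order = lcm(3) = 3

ord(σ) = 3


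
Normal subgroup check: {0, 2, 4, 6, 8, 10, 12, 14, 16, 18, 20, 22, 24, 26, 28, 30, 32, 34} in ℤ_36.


H = {0, 2, 4, 6, 8, 10, 12, 14, 16, 18, 20, 22, 24, 26, 28, 30, 32, 34} in ℤ_36
ℤ_36 is abelian; every subgroup of an abelian group is normal

Yes, normal subgroup


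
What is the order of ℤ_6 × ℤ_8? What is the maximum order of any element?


|ℤ_6 × ℤ_8| = 6 × 8 = 48
Max element order = lcm(6,8) = 24
Cyclic? No (gcd=2)

|ℤ_6×ℤ_8| = 48, max element order = 24


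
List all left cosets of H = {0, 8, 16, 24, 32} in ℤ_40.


H = {0, 8, 16, 24, 32}, |H| = 5
Number of cosets = |G|/|H| = 40/5 = 8
0 + H = {0, 8, 16, 24, 32}
1 + H = {1, 9, 17, 25, 33}
2 + H = {2, 10, 18, 26, 34}
3 + H = {3, 11, 19, 27, 35}
4 + H = {4, 12, 20, 28, 36}
5 + H = {5, 13, 21, 29, 37}
6 + H = {6, 14, 22, 30, 38}
7 + H = {7, 15, 23, 31, 39}

Cosets: 0+H={0,8,16,24,32}; 1+H={1,9,17,25,33}; 2+H={2,10,18,26,34}; 3+H={3,11,19,27,35}; 4+H={4,12,20,28,36}; 5+H={5,13,21,29,37}; 6+H={6,14,22,30,38}; 7+H={7,15,23,31,39}


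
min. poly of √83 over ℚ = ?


√83 satisfies x² - 83 = 0, irreducible over ℚ since 83 is squarefree

Minimal polynomial: x² - 83


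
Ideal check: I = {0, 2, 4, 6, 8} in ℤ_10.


Check ideal conditions for I = {0, 2, 4, 6, 8} in ℤ_10:
(1) I is an additive subgroup? Yes
(2) For r ∈ ℤ_10 and a ∈ I: r·a ∈ I? Yes

Yes, I is an ideal of ℤ_10


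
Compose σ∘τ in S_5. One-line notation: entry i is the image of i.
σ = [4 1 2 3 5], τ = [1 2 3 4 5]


σ∘τ: apply τ first, then σ
1 →τ 1 →σ 4
2 →τ 2 →σ 1
3 →τ 3 →σ 2
4 →τ 4 →σ 3
5 →τ 5 →σ 5

σ∘τ = [4 1 2 3 5]


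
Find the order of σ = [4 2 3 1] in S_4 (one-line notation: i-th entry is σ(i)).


Cycle decomposition: (1 4)
Cycle lengths: 2
Order = lcm(2) = 2

ord(σ) = 2


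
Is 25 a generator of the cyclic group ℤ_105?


g generates ℤ_n iff gcd(g, n) = 1
gcd(25, 105) = 5
Since gcd = 5 ≠ 1, ⟨25⟩ has order 21 < 105, so 25 is not a generator.

No, 25 does not generate ℤ_105


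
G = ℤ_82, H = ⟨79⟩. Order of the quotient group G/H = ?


|⟨79⟩| = n / gcd(79, 82) = 82 / 1 = 82
H is normal (ℤ_82 is abelian).
|G/H| = |G| / |H| = 82 / 82 = 1

|G/H| = 1


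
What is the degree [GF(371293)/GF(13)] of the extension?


GF(371293) = GF(13^5), so the extension degree is 5

[GF(371293)/GF(13)] = 5


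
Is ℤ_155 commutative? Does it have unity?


ℤ_155 is a commutative ring with unity 1; 155 = 5×31 is composite, so 5·31 ≡ 0 gives zero divisors (not an integral domain)
Commutative: Yes
Integral domain: No
Has unity: Yes

ℤ_155: Commutative=Yes, Unity=Yes


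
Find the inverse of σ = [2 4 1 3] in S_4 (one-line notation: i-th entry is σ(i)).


To find σ⁻¹, swap domain and range:
σ(1) = 2 → σ⁻¹(2) = 1
σ(2) = 4 → σ⁻¹(4) = 2
σ(3) = 1 → σ⁻¹(1) = 3
σ(4) = 3 → σ⁻¹(3) = 4

σ⁻¹ = [3 1 4 2]


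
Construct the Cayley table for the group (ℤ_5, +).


Elements: {0, 1, 2, 3, 4}
Operation: addition mod 5
Entry (a, b) = (a + b) mod 5

Cayley table:
  | 0 | 1 | 2 | 3 | 4
0 | 0 | 1 | 2 | 3 | 4
1 | 1 | 2 | 3 | 4 | 0
2 | 2 | 3 | 4 | 0 | 1
3 | 3 | 4 | 0 | 1 | 2
4 | 4 | 0 | 1 | 2 | 3


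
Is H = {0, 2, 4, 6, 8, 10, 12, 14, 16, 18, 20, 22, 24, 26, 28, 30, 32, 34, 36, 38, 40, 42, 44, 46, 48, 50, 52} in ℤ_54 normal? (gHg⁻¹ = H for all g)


H = {0, 2, 4, 6, 8, 10, 12, 14, 16, 18, 20, 22, 24, 26, 28, 30, 32, 34, 36, 38, 40, 42, 44, 46, 48, 50, 52} in ℤ_54
ℤ_54 is abelian; every subgroup of an abelian group is normal

Yes, normal subgroup


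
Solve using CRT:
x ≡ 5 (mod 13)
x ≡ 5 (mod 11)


m₁ = 13, m₂ = 11, gcd = 1, so CRT applies. M = m₁·m₂ = 143
Let M₁ = M/m₁ = 11, M₂ = M/m₂ = 13
Find y₁ ≡ M₁⁻¹ (mod m₁): 11⁻¹ ≡ 6 (mod 13)
Find y₂ ≡ M₂⁻¹ (mod m₂): 13⁻¹ ≡ 6 (mod 11)
x = a₁·M₁·y₁ + a₂·M₂·y₂ = 5·11·6 + 5·13·6 = 720
Reduce mod 143: x ≡ 5
Check: 5 mod 13 = 5 ✓, 5 mod 11 = 5 ✓

x ≡ 5 (mod 143)


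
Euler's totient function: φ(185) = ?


Factor n: 185 = 5 × 37
φ(n) = n · ∏(1 - 1/p) over distinct primes p | n
φ(185) = 185 · (1 - 1/5) · (1 - 1/37) = 144

φ(185) = 144


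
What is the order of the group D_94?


|D_n| = 2n (n rotations and n reflections)
|D_94| = 2×94 = 188

|D_94| = 188


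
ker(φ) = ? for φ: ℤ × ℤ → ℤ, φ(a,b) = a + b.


Kernel = preimage of identity
ker(φ) = {(a,b) ∈ ℤ² | a+b = 0} = {(a,-a) | a ∈ ℤ}

ker(φ) = {(a,-a) | a ∈ ℤ}


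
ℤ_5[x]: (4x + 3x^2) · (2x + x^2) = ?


Expand and collect like terms; reduce coefficients mod 5:
x^0: 0·0 = 0 ≡ 0 (mod 5)
x^1: 0·2 + 4·0 = 0 ≡ 0 (mod 5)
x^2: 0·1 + 4·2 + 3·0 = 8 ≡ 3 (mod 5)
x^3: 4·1 + 3·2 = 10 ≡ 0 (mod 5)
x^4: 3·1 = 3 ≡ 3 (mod 5)
Result: 3x^2 + 3x^4

f · g = 3x^2 + 3x^4


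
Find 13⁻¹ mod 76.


Use the extended Euclidean algorithm to write 1 = 13·s + 76·t; then s mod 76 is the inverse.
Euclidean algorithm:
  13 = 0·76 + 13
  76 = 5·13 + 11
  13 = 1·11 + 2
  11 = 5·2 + 1
  2 = 2·1 + 0
gcd(13,76) = 1
Back-substitution gives: 13·(-35) + 76·(6) = 1
So 13⁻¹ ≡ -35 ≡ 41 (mod 76)
Check: 13 × 41 = 533 ≡ 1 (mod 76) ✓

13⁻¹ ≡ 41 (mod 76)


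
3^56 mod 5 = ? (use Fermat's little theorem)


Fermat's little theorem: if p is prime and gcd(a,p)=1, then a^(p-1) ≡ 1 (mod p)
p = 5 is prime, gcd(3,5) = 1
Reduce exponent: 56 mod 4 = 0
So 3^56 ≡ 3^0 (mod 5)
3^0 = 1

3^56 ≡ 1 (mod 5)


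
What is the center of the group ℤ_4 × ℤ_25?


Z(G) = {g ∈ G | gx = xg for all x ∈ G}
Direct product of abelian groups is abelian, so Z(G) = G

Z(ℤ_4 × ℤ_25) = ℤ_4 × ℤ_25


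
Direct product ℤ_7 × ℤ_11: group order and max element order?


|ℤ_7 × ℤ_11| = 7 × 11 = 77
Max element order = lcm(7,11) = 77
Cyclic? Yes (gcd=1)

|ℤ_7×ℤ_11| = 77, max element order = 77


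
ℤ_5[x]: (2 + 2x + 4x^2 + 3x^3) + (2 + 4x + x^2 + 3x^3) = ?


Add coefficients mod 5:
x^0: 2 + 2 = 4 (mod 5)
x^1: 2 + 4 = 1 (mod 5)
x^2: 4 + 1 = 0 (mod 5)
x^3: 3 + 3 = 1 (mod 5)
Result: 4 + x + x^3

f + g = 4 + x + x^3


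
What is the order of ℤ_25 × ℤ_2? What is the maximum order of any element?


|ℤ_25 × ℤ_2| = 25 × 2 = 50
Max element order = lcm(25,2) = 50
Cyclic? Yes (gcd=1)

|ℤ_25×ℤ_2| = 50, max element order = 50


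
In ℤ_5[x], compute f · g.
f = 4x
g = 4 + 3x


Expand and collect like terms; reduce coefficients mod 5:
x^0: 0·4 = 0 ≡ 0 (mod 5)
x^1: 0·3 + 4·4 = 16 ≡ 1 (mod 5)
x^2: 4·3 = 12 ≡ 2 (mod 5)
Result: x + 2x^2

f · g = x + 2x^2


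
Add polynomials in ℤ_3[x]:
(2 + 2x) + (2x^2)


Add coefficients mod 3:
x^0: 2 + 0 = 2 (mod 3)
x^1: 2 + 0 = 2 (mod 3)
x^2: 0 + 2 = 2 (mod 3)
Result: 2 + 2x + 2x^2

f + g = 2 + 2x + 2x^2


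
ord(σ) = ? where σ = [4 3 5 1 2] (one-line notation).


Cycle decomposition: (1 4) (2 3 5)
Cycle lengths: 2, 3
Order = lcm(2, 3) = 6

ord(σ) = 6


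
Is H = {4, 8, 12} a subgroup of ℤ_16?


Subgroup test for H = {4, 8, 12} in (ℤ_16, +):
(1) 0 ∈ H? No
(2) Closure: for all a,b ∈ H, (a+b) mod 16 ∈ H? No  [counterexample: 4 + 12 = 0 ∉ H]
(3) Inverses: for all a ∈ H, -a mod 16 ∈ H? Yes

No, H is not a subgroup of ℤ_16


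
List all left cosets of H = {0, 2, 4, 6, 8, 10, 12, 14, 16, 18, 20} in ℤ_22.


H = {0, 2, 4, 6, 8, 10, 12, 14, 16, 18, 20}, |H| = 11
Number of cosets = |G|/|H| = 22/11 = 2
0 + H = {0, 2, 4, 6, 8, 10, 12, 14, 16, 18, 20}
1 + H = {1, 3, 5, 7, 9, 11, 13, 15, 17, 19, 21}

Cosets: 0+H={0,2,4,6,8,10,12,14,16,18,20}; 1+H={1,3,5,7,9,11,13,15,17,19,21}


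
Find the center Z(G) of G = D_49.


Z(G) = {g ∈ G | gx = xg for all x ∈ G}
For odd n, Z(D_n) = {e}: no nontrivial rotation commutes with all reflections

Z(D_49) = {e}


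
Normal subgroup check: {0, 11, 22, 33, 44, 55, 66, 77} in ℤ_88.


H = {0, 11, 22, 33, 44, 55, 66, 77} in ℤ_88
ℤ_88 is abelian; every subgroup of an abelian group is normal

Yes, normal subgroup


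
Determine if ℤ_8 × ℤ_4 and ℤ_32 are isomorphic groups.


Comparing ℤ_8 × ℤ_4 and ℤ_32:
gcd(8,4) = 4 ≠ 1. Max element order in ℤ_8×ℤ_4 is lcm(8,4) = 8 < 32, so it has no element of order 32

No, ℤ_8 × ℤ_4 ≇ ℤ_32


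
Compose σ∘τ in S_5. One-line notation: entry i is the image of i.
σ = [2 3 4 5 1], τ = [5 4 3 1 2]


σ∘τ: apply τ first, then σ
1 →τ 5 →σ 1
2 →τ 4 →σ 5
3 →τ 3 →σ 4
4 →τ 1 →σ 2
5 →τ 2 →σ 3

σ∘τ = [1 5 4 2 3]


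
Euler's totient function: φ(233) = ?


Factor n: 233 = 233
φ(n) = n · ∏(1 - 1/p) over distinct primes p | n
φ(233) = 233 · (1 - 1/233) = 232

φ(233) = 232


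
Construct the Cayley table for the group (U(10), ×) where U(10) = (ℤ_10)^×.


Elements: {1, 3, 7, 9}
Operation: multiplication mod 10
Entry (a, b) = (a × b) mod 10

Cayley table:
  | 1 | 3 | 7 | 9
1 | 1 | 3 | 7 | 9
3 | 3 | 9 | 1 | 7
7 | 7 | 1 | 9 | 3
9 | 9 | 7 | 3 | 1


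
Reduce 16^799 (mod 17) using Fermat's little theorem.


Fermat's little theorem: if p is prime and gcd(a,p)=1, then a^(p-1) ≡ 1 (mod p)
p = 17 is prime, gcd(16,17) = 1
Reduce exponent: 799 mod 16 = 15
So 16^799 ≡ 16^15 (mod 17)
16^15 mod 17 = 16

16^799 ≡ 16 (mod 17)


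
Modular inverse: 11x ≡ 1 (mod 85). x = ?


Use the extended Euclidean algorithm to write 1 = 11·s + 85·t; then s mod 85 is the inverse.
Euclidean algorithm:
  11 = 0·85 + 11
  85 = 7·11 + 8
  11 = 1·8 + 3
  8 = 2·3 + 2
  3 = 1·2 + 1
  2 = 2·1 + 0
gcd(11,85) = 1
Back-substitution gives: 11·(31) + 85·(-4) = 1
So 11⁻¹ ≡ 31 ≡ 31 (mod 85)
Check: 11 × 31 = 341 ≡ 1 (mod 85) ✓

11⁻¹ ≡ 31 (mod 85)


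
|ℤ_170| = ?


ℤ_n has n elements.

|ℤ_170| = 170


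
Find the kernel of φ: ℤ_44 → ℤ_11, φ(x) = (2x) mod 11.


Kernel = preimage of identity
ker(φ) = {x ∈ ℤ_44 : 2x ≡ 0 (mod 11)}. Since 11 | 44, φ is well-defined. The kernel is the cyclic subgroup ⟨11⟩ of ℤ_44 (order 4), i.e. {0, 11, 22, 33}

ker(φ) = {0, 11, 22, 33}


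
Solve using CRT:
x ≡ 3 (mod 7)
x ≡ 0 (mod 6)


m₁ = 7, m₂ = 6, gcd = 1, so CRT applies. M = m₁·m₂ = 42
Let M₁ = M/m₁ = 6, M₂ = M/m₂ = 7
Find y₁ ≡ M₁⁻¹ (mod m₁): 6⁻¹ ≡ 6 (mod 7)
Find y₂ ≡ M₂⁻¹ (mod m₂): 7⁻¹ ≡ 1 (mod 6)
x = a₁·M₁·y₁ + a₂·M₂·y₂ = 3·6·6 + 0·7·1 = 108
Reduce mod 42: x ≡ 24
Check: 24 mod 7 = 3 ✓, 24 mod 6 = 0 ✓

x ≡ 24 (mod 42)


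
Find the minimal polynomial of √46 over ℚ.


√46 satisfies x² - 46 = 0, irreducible over ℚ since 46 is squarefree

Minimal polynomial: x² - 46


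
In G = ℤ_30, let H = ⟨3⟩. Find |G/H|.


|⟨3⟩| = n / gcd(3, 30) = 30 / 3 = 10
H is normal (ℤ_30 is abelian).
|G/H| = |G| / |H| = 30 / 10 = 3

|G/H| = 3


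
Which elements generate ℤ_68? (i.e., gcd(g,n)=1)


g generates ℤ_n iff gcd(g,n) = 1
Prime factors of 68: 2, 17
Generators are g ∈ {1,...,67} not divisible by any of these primes.
Generators: {1, 3, 5, 7, 9, 11, 13, 15, 19, 21, 23, 25, 27, 29, 31, 33, 35, 37, 39, 41, 43, 45, 47, 49, 53, 55, 57, 59, 61, 63, 65, 67}
Number of generators = φ(68) = 32

Generators of ℤ_68 = {1, 3, 5, 7, 9, 11, 13, 15, 19, 21, 23, 25, 27, 29, 31, 33, 35, 37, 39, 41, 43, 45, 47, 49, 53, 55, 57, 59, 61, 63, 65, 67}


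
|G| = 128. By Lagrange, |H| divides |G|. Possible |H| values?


Lagrange's theorem: |H| divides |G|
|G| = 128
Divisors of 128: 1, 2, 4, 8, 16, 32, 64, 128

Possible subgroup orders: {1, 2, 4, 8, 16, 32, 64, 128}


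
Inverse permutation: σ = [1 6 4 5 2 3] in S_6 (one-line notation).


To find σ⁻¹, swap domain and range:
σ(1) = 1 → σ⁻¹(1) = 1
σ(2) = 6 → σ⁻¹(6) = 2
σ(3) = 4 → σ⁻¹(4) = 3
σ(4) = 5 → σ⁻¹(5) = 4
σ(5) = 2 → σ⁻¹(2) = 5
σ(6) = 3 → σ⁻¹(3) = 6

σ⁻¹ = [1 5 6 3 4 2]


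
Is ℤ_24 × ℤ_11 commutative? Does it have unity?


Direct product ring; commutative with unity (1,1); but (1,0)·(0,1) = (0,0) gives zero divisors, so not an integral domain
Commutative: Yes
Integral domain: No
Has unity: Yes

ℤ_24 × ℤ_11: Commutative=Yes, Unity=Yes


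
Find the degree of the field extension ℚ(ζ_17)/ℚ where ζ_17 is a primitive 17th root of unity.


[ℚ(ζ_n):ℚ] = deg Φ_n(x) = φ(n). Here φ(17) = 16

[ℚ(ζ_17)/ℚ where ζ_17 is a primitive 17th root of unity] = 16


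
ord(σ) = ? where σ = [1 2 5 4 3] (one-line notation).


Cycle decomposition: (3 5)
Cycle lengths: 2
Order = lcm(2) = 2

ord(σ) = 2


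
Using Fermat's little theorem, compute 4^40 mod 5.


Fermat's little theorem: if p is prime and gcd(a,p)=1, then a^(p-1) ≡ 1 (mod p)
p = 5 is prime, gcd(4,5) = 1
Reduce exponent: 40 mod 4 = 0
So 4^40 ≡ 4^0 (mod 5)
4^0 = 1

4^40 ≡ 1 (mod 5)


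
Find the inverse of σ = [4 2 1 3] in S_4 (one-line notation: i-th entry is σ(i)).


To find σ⁻¹, swap domain and range:
σ(1) = 4 → σ⁻¹(4) = 1
σ(2) = 2 → σ⁻¹(2) = 2
σ(3) = 1 → σ⁻¹(1) = 3
σ(4) = 3 → σ⁻¹(3) = 4

σ⁻¹ = [3 2 4 1]


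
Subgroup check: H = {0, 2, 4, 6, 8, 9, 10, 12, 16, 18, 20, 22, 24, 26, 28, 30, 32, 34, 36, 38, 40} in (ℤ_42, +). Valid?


Subgroup test for H = {0, 2, 4, 6, 8, 9, 10, 12, 16, 18, 20, 22, 24, 26, 28, 30, 32, 34, 36, 38, 40} in (ℤ_42, +):
(1) 0 ∈ H? Yes
(2) Closure: for all a,b ∈ H, (a+b) mod 42 ∈ H? No  [counterexample: 2 + 9 = 11 ∉ H]
(3) Inverses: for all a ∈ H, -a mod 42 ∈ H? No

No, H is not a subgroup of ℤ_42


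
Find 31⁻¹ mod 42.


Use the extended Euclidean algorithm to write 1 = 31·s + 42·t; then s mod 42 is the inverse.
Euclidean algorithm:
  31 = 0·42 + 31
  42 = 1·31 + 11
  31 = 2·11 + 9
  11 = 1·9 + 2
  9 = 4·2 + 1
  2 = 2·1 + 0
gcd(31,42) = 1
Back-substitution gives: 31·(19) + 42·(-14) = 1
So 31⁻¹ ≡ 19 ≡ 19 (mod 42)
Check: 31 × 19 = 589 ≡ 1 (mod 42) ✓

31⁻¹ ≡ 19 (mod 42)


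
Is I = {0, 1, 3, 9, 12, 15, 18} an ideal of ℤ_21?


Check ideal conditions for I = {0, 1, 3, 9, 12, 15, 18} in ℤ_21:
(1) I is an additive subgroup? No
(2) For r ∈ ℤ_21 and a ∈ I: r·a ∈ I? No  [counterexample: r=2, a=1, r·a mod 21 = 2 ∉ I]

No, I is not an ideal of ℤ_21


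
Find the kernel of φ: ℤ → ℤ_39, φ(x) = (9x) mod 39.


Kernel = preimage of identity
ker(φ) = {x ∈ ℤ : 9x ≡ 0 (mod 39)}. gcd(9,39) = 3, so 9x ≡ 0 (mod 39) ⟺ x ≡ 0 (mod 39/3 = 13). Hence ker(φ) = 13ℤ

ker(φ) = 13ℤ


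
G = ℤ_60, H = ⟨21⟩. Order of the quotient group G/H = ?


|⟨21⟩| = n / gcd(21, 60) = 60 / 3 = 20
H is normal (ℤ_60 is abelian).
|G/H| = |G| / |H| = 60 / 20 = 3

|G/H| = 3


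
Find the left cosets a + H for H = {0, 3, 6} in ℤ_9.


H = {0, 3, 6}, |H| = 3
Number of cosets = |G|/|H| = 9/3 = 3
0 + H = {0, 3, 6}
1 + H = {1, 4, 7}
2 + H = {2, 5, 8}

Cosets: 0+H={0,3,6}; 1+H={1,4,7}; 2+H={2,5,8}


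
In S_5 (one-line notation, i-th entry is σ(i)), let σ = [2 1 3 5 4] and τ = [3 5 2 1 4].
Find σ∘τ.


σ∘τ: apply τ first, then σ
1 →τ 3 →σ 3
2 →τ 5 →σ 4
3 →τ 2 →σ 1
4 →τ 1 →σ 2
5 →τ 4 →σ 5

σ∘τ = [3 4 1 2 5]


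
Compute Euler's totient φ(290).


Factor n: 290 = 2 × 5 × 29
φ(n) = n · ∏(1 - 1/p) over distinct primes p | n
φ(290) = 290 · (1 - 1/2) · (1 - 1/5) · (1 - 1/29) = 112

φ(290) = 112


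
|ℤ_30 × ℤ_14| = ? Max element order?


|ℤ_30 × ℤ_14| = 30 × 14 = 420
Max element order = lcm(30,14) = 210
Cyclic? No (gcd=2)

|ℤ_30×ℤ_14| = 420, max element order = 210


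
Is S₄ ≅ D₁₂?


Comparing S₄ and D₁₂:
S₄ has trivial center; D₁₂ has center {e, r⁶}

No, S₄ ≇ D₁₂


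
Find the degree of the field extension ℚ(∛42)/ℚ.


∛42 has minimal polynomial x³ - 42 (irreducible over ℚ since 42 is not a perfect cube)

[ℚ(∛42)/ℚ] = 3


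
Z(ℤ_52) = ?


Z(G) = {g ∈ G | gx = xg for all x ∈ G}
ℤ_52 is abelian, so Z(G) = G

Z(ℤ_52) = ℤ_52


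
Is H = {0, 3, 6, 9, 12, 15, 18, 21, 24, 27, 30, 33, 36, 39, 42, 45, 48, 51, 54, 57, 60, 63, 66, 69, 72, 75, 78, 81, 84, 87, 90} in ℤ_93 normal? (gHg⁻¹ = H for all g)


H = {0, 3, 6, 9, 12, 15, 18, 21, 24, 27, 30, 33, 36, 39, 42, 45, 48, 51, 54, 57, 60, 63, 66, 69, 72, 75, 78, 81, 84, 87, 90} in ℤ_93
ℤ_93 is abelian; every subgroup of an abelian group is normal

Yes, normal subgroup


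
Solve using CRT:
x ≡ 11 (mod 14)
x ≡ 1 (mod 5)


m₁ = 14, m₂ = 5, gcd = 1, so CRT applies. M = m₁·m₂ = 70
Let M₁ = M/m₁ = 5, M₂ = M/m₂ = 14
Find y₁ ≡ M₁⁻¹ (mod m₁): 5⁻¹ ≡ 3 (mod 14)
Find y₂ ≡ M₂⁻¹ (mod m₂): 14⁻¹ ≡ 4 (mod 5)
x = a₁·M₁·y₁ + a₂·M₂·y₂ = 11·5·3 + 1·14·4 = 221
Reduce mod 70: x ≡ 11
Check: 11 mod 14 = 11 ✓, 11 mod 5 = 1 ✓

x ≡ 11 (mod 70)


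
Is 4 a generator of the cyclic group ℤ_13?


g generates ℤ_n iff gcd(g, n) = 1
gcd(4, 13) = 1
Since gcd = 1, 4 is a generator.

Yes, 4 generates ℤ_13


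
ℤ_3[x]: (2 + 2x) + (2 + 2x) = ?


Add coefficients mod 3:
x^0: 2 + 2 = 1 (mod 3)
x^1: 2 + 2 = 1 (mod 3)
Result: 1 + x

f + g = 1 + x


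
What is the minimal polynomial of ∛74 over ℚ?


∛74 satisfies x³ - 74 = 0, irreducible over ℚ (no rational root; 74 is not a perfect cube)

Minimal polynomial: x³ - 74


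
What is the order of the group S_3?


|S_n| = n! (number of permutations of n symbols)
|S_3| = 3! = 6

|S_3| = 6


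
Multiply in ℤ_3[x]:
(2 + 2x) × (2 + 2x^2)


Expand and collect like terms; reduce coefficients mod 3:
x^0: 2·2 = 4 ≡ 1 (mod 3)
x^1: 2·0 + 2·2 = 4 ≡ 1 (mod 3)
x^2: 2·2 + 2·0 = 4 ≡ 1 (mod 3)
x^3: 2·2 = 4 ≡ 1 (mod 3)
Result: 1 + x + x^2 + x^3

f · g = 1 + x + x^2 + x^3


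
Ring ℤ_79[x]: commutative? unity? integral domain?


ℤ_79 is a field (n prime), so ℤ_79[x] is a commutative integral domain with unity
Commutative: Yes
Integral domain: Yes
Has unity: Yes

ℤ_79[x]: Commutative=Yes, Unity=Yes


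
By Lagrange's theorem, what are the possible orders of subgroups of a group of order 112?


Lagrange's theorem: |H| divides |G|
|G| = 112
Divisors of 112: 1, 2, 4, 7, 8, 14, 16, 28, 56, 112

Possible subgroup orders: {1, 2, 4, 7, 8, 14, 16, 28, 56, 112}


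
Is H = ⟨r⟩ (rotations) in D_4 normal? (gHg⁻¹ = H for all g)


H = ⟨r⟩ (rotations) in D_4
The rotation subgroup ⟨r⟩ has index 2 in D_4, so it is normal

Yes, normal subgroup


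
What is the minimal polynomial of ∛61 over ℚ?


∛61 satisfies x³ - 61 = 0, irreducible over ℚ (no rational root; 61 is not a perfect cube)

Minimal polynomial: x³ - 61


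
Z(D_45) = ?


Z(G) = {g ∈ G | gx = xg for all x ∈ G}
For odd n, Z(D_n) = {e}: no nontrivial rotation commutes with all reflections

Z(D_45) = {e}


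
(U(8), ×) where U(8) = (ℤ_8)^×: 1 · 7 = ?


Operation: multiplication mod 8
1 · 7 = (a × b) mod 8 with a = 1, b = 7

1 · 7 = 7


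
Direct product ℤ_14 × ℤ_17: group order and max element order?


|ℤ_14 × ℤ_17| = 14 × 17 = 238
Max element order = lcm(14,17) = 238
Cyclic? Yes (gcd=1)

|ℤ_14×ℤ_17| = 238, max element order = 238


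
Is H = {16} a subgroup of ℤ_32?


Subgroup test for H = {16} in (ℤ_32, +):
(1) 0 ∈ H? No
(2) Closure: for all a,b ∈ H, (a+b) mod 32 ∈ H? No  [counterexample: 16 + 16 = 0 ∉ H]
(3) Inverses: for all a ∈ H, -a mod 32 ∈ H? Yes

No, H is not a subgroup of ℤ_32


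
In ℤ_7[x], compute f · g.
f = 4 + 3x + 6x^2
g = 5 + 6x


Expand and collect like terms; reduce coefficients mod 7:
x^0: 4·5 = 20 ≡ 6 (mod 7)
x^1: 4·6 + 3·5 = 39 ≡ 4 (mod 7)
x^2: 3·6 + 6·5 = 48 ≡ 6 (mod 7)
x^3: 6·6 = 36 ≡ 1 (mod 7)
Result: 6 + 4x + 6x^2 + x^3

f · g = 6 + 4x + 6x^2 + x^3


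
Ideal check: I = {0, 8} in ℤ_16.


Check ideal conditions for I = {0, 8} in ℤ_16:
(1) I is an additive subgroup? Yes
(2) For r ∈ ℤ_16 and a ∈ I: r·a ∈ I? Yes

Yes, I is an ideal of ℤ_16


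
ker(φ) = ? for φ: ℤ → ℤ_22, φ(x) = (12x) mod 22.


Kernel = preimage of identity
ker(φ) = {x ∈ ℤ : 12x ≡ 0 (mod 22)}. gcd(12,22) = 2, so 12x ≡ 0 (mod 22) ⟺ x ≡ 0 (mod 22/2 = 11). Hence ker(φ) = 11ℤ

ker(φ) = 11ℤ


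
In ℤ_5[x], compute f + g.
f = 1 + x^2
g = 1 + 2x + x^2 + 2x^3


Add coefficients mod 5:
x^0: 1 + 1 = 2 (mod 5)
x^1: 0 + 2 = 2 (mod 5)
x^2: 1 + 1 = 2 (mod 5)
x^3: 0 + 2 = 2 (mod 5)
Result: 2 + 2x + 2x^2 + 2x^3

f + g = 2 + 2x + 2x^2 + 2x^3


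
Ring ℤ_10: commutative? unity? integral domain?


ℤ_10 is a commutative ring with unity 1; 10 = 2×5 is composite, so 2·5 ≡ 0 gives zero divisors (not an integral domain)
Commutative: Yes
Integral domain: No
Has unity: Yes

ℤ_10: Commutative=Yes, Unity=Yes


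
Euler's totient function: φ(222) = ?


Factor n: 222 = 2 × 3 × 37
φ(n) = n · ∏(1 - 1/p) over distinct primes p | n
φ(222) = 222 · (1 - 1/2) · (1 - 1/3) · (1 - 1/37) = 72

φ(222) = 72


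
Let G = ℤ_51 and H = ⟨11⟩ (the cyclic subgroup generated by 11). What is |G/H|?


|⟨11⟩| = n / gcd(11, 51) = 51 / 1 = 51
H is normal (ℤ_51 is abelian).
|G/H| = |G| / |H| = 51 / 51 = 1

|G/H| = 1


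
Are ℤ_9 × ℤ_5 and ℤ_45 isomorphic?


Comparing ℤ_9 × ℤ_5 and ℤ_45:
gcd(9,5) = 1, so ℤ_9 × ℤ_5 ≅ ℤ_45 (CRT)

Yes, ℤ_9 × ℤ_5 ≅ ℤ_45


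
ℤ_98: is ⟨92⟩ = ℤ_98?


g generates ℤ_n iff gcd(g, n) = 1
gcd(92, 98) = 2
Since gcd = 2 ≠ 1, ⟨92⟩ has order 49 < 98, so 92 is not a generator.

No, 92 does not generate ℤ_98


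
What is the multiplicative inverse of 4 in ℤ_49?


Use the extended Euclidean algorithm to write 1 = 4·s + 49·t; then s mod 49 is the inverse.
Euclidean algorithm:
  4 = 0·49 + 4
  49 = 12·4 + 1
  4 = 4·1 + 0
gcd(4,49) = 1
Back-substitution gives: 4·(-12) + 49·(1) = 1
So 4⁻¹ ≡ -12 ≡ 37 (mod 49)
Check: 4 × 37 = 148 ≡ 1 (mod 49) ✓

4⁻¹ ≡ 37 (mod 49)


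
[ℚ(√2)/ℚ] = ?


√2 has minimal polynomial x² - 2 (irreducible over ℚ since 2 is squarefree)

[ℚ(√2)/ℚ] = 2


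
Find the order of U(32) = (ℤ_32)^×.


U(n) is the group of units mod n; |U(n)| = φ(n)
|U(32)| = φ(32) = 16

|U(32) = (ℤ_32)^×| = 16


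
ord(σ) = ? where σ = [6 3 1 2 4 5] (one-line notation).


Cycle decomposition: (1 6 5 4 2 3)
Cycle lengths: 6
Order = lcm(6) = 6

ord(σ) = 6


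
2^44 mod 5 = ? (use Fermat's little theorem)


Fermat's little theorem: if p is prime and gcd(a,p)=1, then a^(p-1) ≡ 1 (mod p)
p = 5 is prime, gcd(2,5) = 1
Reduce exponent: 44 mod 4 = 0
So 2^44 ≡ 2^0 (mod 5)
2^0 = 1

2^44 ≡ 1 (mod 5)


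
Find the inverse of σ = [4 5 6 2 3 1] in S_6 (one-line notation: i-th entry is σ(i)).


To find σ⁻¹, swap domain and range:
σ(1) = 4 → σ⁻¹(4) = 1
σ(2) = 5 → σ⁻¹(5) = 2
σ(3) = 6 → σ⁻¹(6) = 3
σ(4) = 2 → σ⁻¹(2) = 4
σ(5) = 3 → σ⁻¹(3) = 5
σ(6) = 1 → σ⁻¹(1) = 6

σ⁻¹ = [6 4 5 1 2 3]


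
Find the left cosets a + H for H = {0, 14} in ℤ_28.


H = {0, 14}, |H| = 2
Number of cosets = |G|/|H| = 28/2 = 14
0 + H = {0, 14}
1 + H = {1, 15}
2 + H = {2, 16}
3 + H = {3, 17}
4 + H = {4, 18}
5 + H = {5, 19}
6 + H = {6, 20}
7 + H = {7, 21}
8 + H = {8, 22}
9 + H = {9, 23}
10 + H = {10, 24}
11 + H = {11, 25}
12 + H = {12, 26}
13 + H = {13, 27}

Cosets: 0+H={0,14}; 1+H={1,15}; 2+H={2,16}; 3+H={3,17}; 4+H={4,18}; 5+H={5,19}; 6+H={6,20}; 7+H={7,21}; 8+H={8,22}; 9+H={9,23}; 10+H={10,24}; 11+H={11,25}; 12+H={12,26}; 13+H={13,27}


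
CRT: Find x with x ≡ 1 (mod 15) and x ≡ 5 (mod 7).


m₁ = 15, m₂ = 7, gcd = 1, so CRT applies. M = m₁·m₂ = 105
Let M₁ = M/m₁ = 7, M₂ = M/m₂ = 15
Find y₁ ≡ M₁⁻¹ (mod m₁): 7⁻¹ ≡ 13 (mod 15)
Find y₂ ≡ M₂⁻¹ (mod m₂): 15⁻¹ ≡ 1 (mod 7)
x = a₁·M₁·y₁ + a₂·M₂·y₂ = 1·7·13 + 5·15·1 = 166
Reduce mod 105: x ≡ 61
Check: 61 mod 15 = 1 ✓, 61 mod 7 = 5 ✓

x ≡ 61 (mod 105)


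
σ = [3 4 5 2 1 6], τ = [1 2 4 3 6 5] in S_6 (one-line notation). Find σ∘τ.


σ∘τ: apply τ first, then σ
1 →τ 1 →σ 3
2 →τ 2 →σ 4
3 →τ 4 →σ 2
4 →τ 3 →σ 5
5 →τ 6 →σ 6
6 →τ 5 →σ 1

σ∘τ = [3 4 2 5 6 1]


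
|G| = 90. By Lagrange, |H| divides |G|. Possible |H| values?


Lagrange's theorem: |H| divides |G|
|G| = 90
Divisors of 90: 1, 2, 3, 5, 6, 9, 10, 15, 18, 30, 45, 90

Possible subgroup orders: {1, 2, 3, 5, 6, 9, 10, 15, 18, 30, 45, 90}


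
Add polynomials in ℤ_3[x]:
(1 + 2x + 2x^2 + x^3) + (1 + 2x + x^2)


Add coefficients mod 3:
x^0: 1 + 1 = 2 (mod 3)
x^1: 2 + 2 = 1 (mod 3)
x^2: 2 + 1 = 0 (mod 3)
x^3: 1 + 0 = 1 (mod 3)
Result: 2 + x + x^3

f + g = 2 + x + x^3


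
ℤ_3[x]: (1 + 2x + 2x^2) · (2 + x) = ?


Expand and collect like terms; reduce coefficients mod 3:
x^0: 1·2 = 2 ≡ 2 (mod 3)
x^1: 1·1 + 2·2 = 5 ≡ 2 (mod 3)
x^2: 2·1 + 2·2 = 6 ≡ 0 (mod 3)
x^3: 2·1 = 2 ≡ 2 (mod 3)
Result: 2 + 2x + 2x^3

f · g = 2 + 2x + 2x^3


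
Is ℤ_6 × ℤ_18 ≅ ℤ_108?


Comparing ℤ_6 × ℤ_18 and ℤ_108:
gcd(6,18) = 6 ≠ 1. Max element order in ℤ_6×ℤ_18 is lcm(6,18) = 18 < 108, so it has no element of order 108

No, ℤ_6 × ℤ_18 ≇ ℤ_108


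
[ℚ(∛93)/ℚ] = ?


∛93 has minimal polynomial x³ - 93 (irreducible over ℚ since 93 is not a perfect cube)

[ℚ(∛93)/ℚ] = 3


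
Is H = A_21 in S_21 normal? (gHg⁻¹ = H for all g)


H = A_21 in S_21
A_21 has index 2 in S_21, and every subgroup of index 2 is normal

Yes, normal subgroup


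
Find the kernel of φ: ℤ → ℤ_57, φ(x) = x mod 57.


Kernel = preimage of identity
ker(φ) = {x ∈ ℤ : x ≡ 0 (mod 57)} = 57ℤ = {0, ±57, ±114, ...}

ker(φ) = 57ℤ


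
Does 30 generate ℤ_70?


g generates ℤ_n iff gcd(g, n) = 1
gcd(30, 70) = 10
Since gcd = 10 ≠ 1, ⟨30⟩ has order 7 < 70, so 30 is not a generator.

No, 30 does not generate ℤ_70


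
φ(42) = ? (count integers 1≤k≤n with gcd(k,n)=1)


Factor n: 42 = 2 × 3 × 7
φ(n) = n · ∏(1 - 1/p) over distinct primes p | n
φ(42) = 42 · (1 - 1/2) · (1 - 1/3) · (1 - 1/7) = 12

φ(42) = 12


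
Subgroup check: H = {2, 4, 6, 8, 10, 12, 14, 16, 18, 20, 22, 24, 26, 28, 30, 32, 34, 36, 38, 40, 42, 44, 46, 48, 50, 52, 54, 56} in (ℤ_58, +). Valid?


Subgroup test for H = {2, 4, 6, 8, 10, 12, 14, 16, 18, 20, 22, 24, 26, 28, 30, 32, 34, 36, 38, 40, 42, 44, 46, 48, 50, 52, 54, 56} in (ℤ_58, +):
(1) 0 ∈ H? No
(2) Closure: for all a,b ∈ H, (a+b) mod 58 ∈ H? No  [counterexample: 2 + 56 = 0 ∉ H]
(3) Inverses: for all a ∈ H, -a mod 58 ∈ H? Yes

No, H is not a subgroup of ℤ_58


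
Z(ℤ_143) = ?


Z(G) = {g ∈ G | gx = xg for all x ∈ G}
ℤ_143 is abelian, so Z(G) = G

Z(ℤ_143) = ℤ_143
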